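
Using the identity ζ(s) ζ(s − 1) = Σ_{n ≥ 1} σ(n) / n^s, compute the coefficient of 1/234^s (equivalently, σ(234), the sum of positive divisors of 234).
σ(234) = 546

In the product (Σ m^0/m^s)(Σ k / k^s) = Σ (Σ_{d | n} d) / n^s, the coefficient of 1/n^s is σ(n) = Σ_{d | n} d. For n = 234, divisors are [1, 2, 3, 6, 9, 13, 18, 26, 39, 78, 117, 234]; summing: σ(234) = 546.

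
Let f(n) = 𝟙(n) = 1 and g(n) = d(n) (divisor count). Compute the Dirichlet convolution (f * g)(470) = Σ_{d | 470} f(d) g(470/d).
(𝟙 * d)(470) = 27

Divisors of 470: [1, 2, 5, 10, 47, 94, 235, 470]. For each d | 470:
  d = 1: 𝟙(1) · d(470/1) = 1 · 8 = 8
  d = 2: 𝟙(2) · d(470/2) = 1 · 4 = 4
  d = 5: 𝟙(5) · d(470/5) = 1 · 4 = 4
  d = 10: 𝟙(10) · d(470/10) = 1 · 2 = 2
  d = 47: 𝟙(47) · d(470/47) = 1 · 4 = 4
  d = 94: 𝟙(94) · d(470/94) = 1 · 2 = 2
  d = 235: 𝟙(235) · d(470/235) = 1 · 2 = 2
  d = 470: 𝟙(470) · d(470/470) = 1 · 1 = 1
Summing: (𝟙 * d)(470) = 8 + 4 + 4 + 2 + 4 + 2 + 2 + 1 = 27.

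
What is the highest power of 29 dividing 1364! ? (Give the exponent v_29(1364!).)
v_29(1364!) = 48

Legendre's formula: v_p(n!) = Σ_{k ≥ 1} ⌊n / p^k⌋. For p = 29, n = 1364, the terms are:
  ⌊1364/29^1⌋ = ⌊1364/29⌋ = 47
  ⌊1364/29^2⌋ = ⌊1364/841⌋ = 1
(the next term ⌊1364/29^3⌋ = 0, terminating the sum). Summing: v_29(1364!) = 47 + 1 = 48.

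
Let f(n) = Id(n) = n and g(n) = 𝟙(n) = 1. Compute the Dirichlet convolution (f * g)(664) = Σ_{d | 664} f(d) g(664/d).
(Id * 𝟙)(664) = 1260

Divisors of 664: [1, 2, 4, 8, 83, 166, 332, 664]. For each d | 664:
  d = 1: Id(1) · 𝟙(664/1) = 1 · 1 = 1
  d = 2: Id(2) · 𝟙(664/2) = 2 · 1 = 2
  d = 4: Id(4) · 𝟙(664/4) = 4 · 1 = 4
  d = 8: Id(8) · 𝟙(664/8) = 8 · 1 = 8
  d = 83: Id(83) · 𝟙(664/83) = 83 · 1 = 83
  d = 166: Id(166) · 𝟙(664/166) = 166 · 1 = 166
  d = 332: Id(332) · 𝟙(664/332) = 332 · 1 = 332
  d = 664: Id(664) · 𝟙(664/664) = 664 · 1 = 664
Summing: (Id * 𝟙)(664) = 1 + 2 + 4 + 8 + 83 + 166 + 332 + 664 = 1260.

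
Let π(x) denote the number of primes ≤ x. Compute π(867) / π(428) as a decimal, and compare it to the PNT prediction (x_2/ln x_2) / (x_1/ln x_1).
π(867)/π(428) = 150/82 ≈ 1.8293;  PNT prediction ≈ 1.8143.

π(428) = 82 and π(867) = 150, so π(867)/π(428) ≈ 1.8293. The PNT-predicted ratio is (867/ln(867)) / (428/ln(428)) ≈ 1.8143. The two agree to within a few percent, as expected.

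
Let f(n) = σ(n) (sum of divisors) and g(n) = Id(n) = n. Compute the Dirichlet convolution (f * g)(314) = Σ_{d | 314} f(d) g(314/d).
(σ * Id)(314) = 1575

Divisors of 314: [1, 2, 157, 314]. For each d | 314:
  d = 1: σ(1) · Id(314/1) = 1 · 314 = 314
  d = 2: σ(2) · Id(314/2) = 3 · 157 = 471
  d = 157: σ(157) · Id(314/157) = 158 · 2 = 316
  d = 314: σ(314) · Id(314/314) = 474 · 1 = 474
Summing: (σ * Id)(314) = 314 + 471 + 316 + 474 = 1575.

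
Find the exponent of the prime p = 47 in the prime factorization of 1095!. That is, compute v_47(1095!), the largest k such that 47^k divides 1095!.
v_47(1095!) = 23

Legendre's formula: v_p(n!) = Σ_{k ≥ 1} ⌊n / p^k⌋. For p = 47, n = 1095, the terms are:
  ⌊1095/47^1⌋ = ⌊1095/47⌋ = 23
(the next term ⌊1095/47^2⌋ = 0, terminating the sum). Summing: v_47(1095!) = 23 = 23.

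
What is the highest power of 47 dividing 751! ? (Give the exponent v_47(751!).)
v_47(751!) = 15

Legendre's formula: v_p(n!) = Σ_{k ≥ 1} ⌊n / p^k⌋. For p = 47, n = 751, the terms are:
  ⌊751/47^1⌋ = ⌊751/47⌋ = 15
(the next term ⌊751/47^2⌋ = 0, terminating the sum). Summing: v_47(751!) = 15 = 15.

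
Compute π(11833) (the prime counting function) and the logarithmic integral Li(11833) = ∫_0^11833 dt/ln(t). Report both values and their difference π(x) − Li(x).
π(11833) = 1420;  Li(11833) ≈ 1443.31;  π(x) − Li(x) ≈ -23.31.

Direct count of primes ≤ 11833 gives π(11833) = 1420. Numerical evaluation of the logarithmic integral gives Li(11833) ≈ 1443.31. The difference π(x) − Li(x) ≈ -23.31 is typically negative for small/moderate x (Li(x) overestimates), though Littlewood's theorem shows this sign changes infinitely often.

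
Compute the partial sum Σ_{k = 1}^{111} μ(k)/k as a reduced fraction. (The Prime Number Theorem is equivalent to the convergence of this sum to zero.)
Σ μ(k)/k = -678316192822146162262092815134314936522301/39962142402550705168325165981723972810713890

Values of μ(k) for 1 ≤ k ≤ 111: μ(1) = 1, μ(2) = -1, μ(3) = -1, μ(5) = -1, μ(6) = 1, μ(7) = -1, μ(10) = 1, μ(11) = -1, μ(13) = -1, μ(14) = 1, μ(15) = 1, μ(17) = -1, μ(19) = -1, μ(21) = 1, μ(22) = 1, μ(23) = -1, μ(26) = 1, μ(29) = -1, μ(30) = -1, μ(31) = -1, μ(33) = 1, μ(34) = 1, μ(35) = 1, μ(37) = -1, μ(38) = 1, μ(39) = 1, μ(41) = -1, μ(42) = -1, μ(43) = -1, μ(46) = 1, μ(47) = -1, μ(51) = 1, μ(53) = -1, μ(55) = 1, μ(57) = 1, μ(58) = 1, μ(59) = -1, μ(61) = -1, μ(62) = 1, μ(65) = 1, μ(66) = -1, μ(67) = -1, μ(69) = 1, μ(70) = -1, μ(71) = -1, μ(73) = -1, μ(74) = 1, μ(77) = 1, μ(78) = -1, μ(79) = -1, μ(82) = 1, μ(83) = -1, μ(85) = 1, μ(86) = 1, μ(87) = 1, μ(89) = -1, μ(91) = 1, μ(93) = 1, μ(94) = 1, μ(95) = 1, μ(97) = -1, μ(101) = -1, μ(102) = -1, μ(103) = -1, μ(105) = -1, μ(106) = 1, μ(107) = -1, μ(109) = -1, μ(110) = -1, μ(111) = 1, with μ = 0 on non-squarefree integers. Summing μ(k)/k for k where μ(k) ≠ 0 gives -678316192822146162262092815134314936522301/39962142402550705168325165981723972810713890 ≈ -0.0170. (PNT ⟺ this sum → 0 as n → ∞.)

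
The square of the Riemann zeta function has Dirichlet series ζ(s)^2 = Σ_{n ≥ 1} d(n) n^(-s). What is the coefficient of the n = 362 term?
d(362) = 4

ζ(s)^2 = (Σ 1/m^s)(Σ 1/k^s). The coefficient of 1/n^s in the product is the number of ordered pairs (m, k) with mk = n, which equals d(n). For n = 362, divisors are [1, 2, 181, 362], so d(362) = 4.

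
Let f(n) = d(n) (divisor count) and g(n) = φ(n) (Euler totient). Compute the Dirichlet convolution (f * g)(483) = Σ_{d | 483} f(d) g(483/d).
(d * φ)(483) = 768

Divisors of 483: [1, 3, 7, 21, 23, 69, 161, 483]. For each d | 483:
  d = 1: d(1) · φ(483/1) = 1 · 264 = 264
  d = 3: d(3) · φ(483/3) = 2 · 132 = 264
  d = 7: d(7) · φ(483/7) = 2 · 44 = 88
  d = 21: d(21) · φ(483/21) = 4 · 22 = 88
  d = 23: d(23) · φ(483/23) = 2 · 12 = 24
  d = 69: d(69) · φ(483/69) = 4 · 6 = 24
  d = 161: d(161) · φ(483/161) = 4 · 2 = 8
  d = 483: d(483) · φ(483/483) = 8 · 1 = 8
Summing: (d * φ)(483) = 264 + 264 + 88 + 88 + 24 + 24 + 8 + 8 = 768.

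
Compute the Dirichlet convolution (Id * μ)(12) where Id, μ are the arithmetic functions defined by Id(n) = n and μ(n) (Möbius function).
(Id * μ)(12) = 4

Divisors of 12: [1, 2, 3, 4, 6, 12]. For each d | 12:
  d = 1: Id(1) · μ(12/1) = 1 · 0 = 0
  d = 2: Id(2) · μ(12/2) = 2 · 1 = 2
  d = 3: Id(3) · μ(12/3) = 3 · 0 = 0
  d = 4: Id(4) · μ(12/4) = 4 · -1 = -4
  d = 6: Id(6) · μ(12/6) = 6 · -1 = -6
  d = 12: Id(12) · μ(12/12) = 12 · 1 = 12
Summing: (Id * μ)(12) = 0 + 2 + 0 + -4 + -6 + 12 = 4.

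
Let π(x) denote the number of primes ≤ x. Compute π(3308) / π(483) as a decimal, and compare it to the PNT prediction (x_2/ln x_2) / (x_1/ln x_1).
π(3308)/π(483) = 465/92 ≈ 5.0543;  PNT prediction ≈ 5.2228.

π(483) = 92 and π(3308) = 465, so π(3308)/π(483) ≈ 5.0543. The PNT-predicted ratio is (3308/ln(3308)) / (483/ln(483)) ≈ 5.2228. The two agree to within a few percent, as expected.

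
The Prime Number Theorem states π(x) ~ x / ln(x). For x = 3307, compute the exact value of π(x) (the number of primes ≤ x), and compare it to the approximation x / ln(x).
π(3307) = 465;  x/ln(x) ≈ 408.08;  relative error ≈ 12.24%.

Directly count primes up to 3307: π(3307) = 465. The PNT approximation gives 3307/ln(3307) ≈ 3307/8.10380 ≈ 408.08. Relative error (π(x) − x/ln(x)) / π(x) ≈ 12.24%; the approximation is known to undercount slightly (Li(x) is a better estimate).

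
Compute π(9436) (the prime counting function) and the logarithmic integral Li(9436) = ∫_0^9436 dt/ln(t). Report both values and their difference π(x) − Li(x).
π(9436) = 1168;  Li(9436) ≈ 1184.71;  π(x) − Li(x) ≈ -16.71.

Direct count of primes ≤ 9436 gives π(9436) = 1168. Numerical evaluation of the logarithmic integral gives Li(9436) ≈ 1184.71. The difference π(x) − Li(x) ≈ -16.71 is typically negative for small/moderate x (Li(x) overestimates), though Littlewood's theorem shows this sign changes infinitely often.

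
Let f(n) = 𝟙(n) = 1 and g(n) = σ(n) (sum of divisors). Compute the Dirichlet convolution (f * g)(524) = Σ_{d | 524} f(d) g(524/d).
(𝟙 * σ)(524) = 1463

Divisors of 524: [1, 2, 4, 131, 262, 524]. For each d | 524:
  d = 1: 𝟙(1) · σ(524/1) = 1 · 924 = 924
  d = 2: 𝟙(2) · σ(524/2) = 1 · 396 = 396
  d = 4: 𝟙(4) · σ(524/4) = 1 · 132 = 132
  d = 131: 𝟙(131) · σ(524/131) = 1 · 7 = 7
  d = 262: 𝟙(262) · σ(524/262) = 1 · 3 = 3
  d = 524: 𝟙(524) · σ(524/524) = 1 · 1 = 1
Summing: (𝟙 * σ)(524) = 924 + 396 + 132 + 7 + 3 + 1 = 1463.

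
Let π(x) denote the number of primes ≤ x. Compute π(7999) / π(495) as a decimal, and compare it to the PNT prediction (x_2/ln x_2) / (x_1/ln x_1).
π(7999)/π(495) = 1007/94 ≈ 10.7128;  PNT prediction ≈ 11.1564.

π(495) = 94 and π(7999) = 1007, so π(7999)/π(495) ≈ 10.7128. The PNT-predicted ratio is (7999/ln(7999)) / (495/ln(495)) ≈ 11.1564. The two agree to within a few percent, as expected.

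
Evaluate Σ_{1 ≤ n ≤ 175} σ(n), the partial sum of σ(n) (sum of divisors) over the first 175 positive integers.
Σ_{n ≤ 175} σ(n) = 25212

Compute σ(n) for each 1 ≤ n ≤ 175: σ(1) = 1, σ(2) = 3, σ(3) = 4, σ(4) = 7, σ(5) = 6, σ(6) = 12, σ(7) = 8, σ(8) = 15, σ(9) = 13, σ(10) = 18, σ(11) = 12, σ(12) = 28, σ(13) = 14, σ(14) = 24, σ(15) = 24, σ(16) = 31, σ(17) = 18, σ(18) = 39, σ(19) = 20, σ(20) = 42, σ(21) = 32, σ(22) = 36, σ(23) = 24, σ(24) = 60, σ(25) = 31, σ(26) = 42, σ(27) = 40, σ(28) = 56, σ(29) = 30, σ(30) = 72, σ(31) = 32, σ(32) = 63, σ(33) = 48, σ(34) = 54, σ(35) = 48, σ(36) = 91, σ(37) = 38, σ(38) = 60, σ(39) = 56, σ(40) = 90, σ(41) = 42, σ(42) = 96, σ(43) = 44, σ(44) = 84, σ(45) = 78, σ(46) = 72, σ(47) = 48, σ(48) = 124, σ(49) = 57, σ(50) = 93, σ(51) = 72, σ(52) = 98, σ(53) = 54, σ(54) = 120, σ(55) = 72, σ(56) = 120, σ(57) = 80, σ(58) = 90, σ(59) = 60, σ(60) = 168, σ(61) = 62, σ(62) = 96, σ(63) = 104, σ(64) = 127, σ(65) = 84, σ(66) = 144, σ(67) = 68, σ(68) = 126, σ(69) = 96, σ(70) = 144, σ(71) = 72, σ(72) = 195, σ(73) = 74, σ(74) = 114, σ(75) = 124, σ(76) = 140, σ(77) = 96, σ(78) = 168, σ(79) = 80, σ(80) = 186, σ(81) = 121, σ(82) = 126, σ(83) = 84, σ(84) = 224, σ(85) = 108, σ(86) = 132, σ(87) = 120, σ(88) = 180, σ(89) = 90, σ(90) = 234, σ(91) = 112, σ(92) = 168, σ(93) = 128, σ(94) = 144, σ(95) = 120, σ(96) = 252, σ(97) = 98, σ(98) = 171, σ(99) = 156, σ(100) = 217, σ(101) = 102, σ(102) = 216, σ(103) = 104, σ(104) = 210, σ(105) = 192, σ(106) = 162, σ(107) = 108, σ(108) = 280, σ(109) = 110, σ(110) = 216, σ(111) = 152, σ(112) = 248, σ(113) = 114, σ(114) = 240, σ(115) = 144, σ(116) = 210, σ(117) = 182, σ(118) = 180, σ(119) = 144, σ(120) = 360, σ(121) = 133, σ(122) = 186, σ(123) = 168, σ(124) = 224, σ(125) = 156, σ(126) = 312, σ(127) = 128, σ(128) = 255, σ(129) = 176, σ(130) = 252, σ(131) = 132, σ(132) = 336, σ(133) = 160, σ(134) = 204, σ(135) = 240, σ(136) = 270, σ(137) = 138, σ(138) = 288, σ(139) = 140, σ(140) = 336, σ(141) = 192, σ(142) = 216, σ(143) = 168, σ(144) = 403, σ(145) = 180, σ(146) = 222, σ(147) = 228, σ(148) = 266, σ(149) = 150, σ(150) = 372, σ(151) = 152, σ(152) = 300, σ(153) = 234, σ(154) = 288, σ(155) = 192, σ(156) = 392, σ(157) = 158, σ(158) = 240, σ(159) = 216, σ(160) = 378, σ(161) = 192, σ(162) = 363, σ(163) = 164, σ(164) = 294, σ(165) = 288, σ(166) = 252, σ(167) = 168, σ(168) = 480, σ(169) = 183, σ(170) = 324, σ(171) = 260, σ(172) = 308, σ(173) = 174, σ(174) = 360, σ(175) = 248. Summing all 175 values: 25212. (Average order: Σ_{n ≤ x} σ(n) ~ (π²/12) x². For x = 175, (π²/12)·175² ≈ 25188.05.)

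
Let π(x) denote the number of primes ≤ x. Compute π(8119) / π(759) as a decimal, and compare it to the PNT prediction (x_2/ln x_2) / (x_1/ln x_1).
π(8119)/π(759) = 1021/134 ≈ 7.6194;  PNT prediction ≈ 7.8808.

π(759) = 134 and π(8119) = 1021, so π(8119)/π(759) ≈ 7.6194. The PNT-predicted ratio is (8119/ln(8119)) / (759/ln(759)) ≈ 7.8808. The two agree to within a few percent, as expected.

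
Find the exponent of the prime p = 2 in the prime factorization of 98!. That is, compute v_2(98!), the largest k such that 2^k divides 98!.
v_2(98!) = 95

Legendre's formula: v_p(n!) = Σ_{k ≥ 1} ⌊n / p^k⌋. For p = 2, n = 98, the terms are:
  ⌊98/2^1⌋ = ⌊98/2⌋ = 49
  ⌊98/2^2⌋ = ⌊98/4⌋ = 24
  ⌊98/2^3⌋ = ⌊98/8⌋ = 12
  ⌊98/2^4⌋ = ⌊98/16⌋ = 6
  ⌊98/2^5⌋ = ⌊98/32⌋ = 3
  ⌊98/2^6⌋ = ⌊98/64⌋ = 1
(the next term ⌊98/2^7⌋ = 0, terminating the sum). Summing: v_2(98!) = 49 + 24 + 12 + 6 + 3 + 1 = 95.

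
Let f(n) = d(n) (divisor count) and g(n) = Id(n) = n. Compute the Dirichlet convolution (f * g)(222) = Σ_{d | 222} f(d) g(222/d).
(d * Id)(222) = 780

Divisors of 222: [1, 2, 3, 6, 37, 74, 111, 222]. For each d | 222:
  d = 1: d(1) · Id(222/1) = 1 · 222 = 222
  d = 2: d(2) · Id(222/2) = 2 · 111 = 222
  d = 3: d(3) · Id(222/3) = 2 · 74 = 148
  d = 6: d(6) · Id(222/6) = 4 · 37 = 148
  d = 37: d(37) · Id(222/37) = 2 · 6 = 12
  d = 74: d(74) · Id(222/74) = 4 · 3 = 12
  d = 111: d(111) · Id(222/111) = 4 · 2 = 8
  d = 222: d(222) · Id(222/222) = 8 · 1 = 8
Summing: (d * Id)(222) = 222 + 222 + 148 + 148 + 12 + 12 + 8 + 8 = 780.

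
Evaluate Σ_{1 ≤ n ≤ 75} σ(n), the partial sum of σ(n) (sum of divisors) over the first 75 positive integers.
Σ_{n ≤ 75} σ(n) = 4644

Compute σ(n) for each 1 ≤ n ≤ 75: σ(1) = 1, σ(2) = 3, σ(3) = 4, σ(4) = 7, σ(5) = 6, σ(6) = 12, σ(7) = 8, σ(8) = 15, σ(9) = 13, σ(10) = 18, σ(11) = 12, σ(12) = 28, σ(13) = 14, σ(14) = 24, σ(15) = 24, σ(16) = 31, σ(17) = 18, σ(18) = 39, σ(19) = 20, σ(20) = 42, σ(21) = 32, σ(22) = 36, σ(23) = 24, σ(24) = 60, σ(25) = 31, σ(26) = 42, σ(27) = 40, σ(28) = 56, σ(29) = 30, σ(30) = 72, σ(31) = 32, σ(32) = 63, σ(33) = 48, σ(34) = 54, σ(35) = 48, σ(36) = 91, σ(37) = 38, σ(38) = 60, σ(39) = 56, σ(40) = 90, σ(41) = 42, σ(42) = 96, σ(43) = 44, σ(44) = 84, σ(45) = 78, σ(46) = 72, σ(47) = 48, σ(48) = 124, σ(49) = 57, σ(50) = 93, σ(51) = 72, σ(52) = 98, σ(53) = 54, σ(54) = 120, σ(55) = 72, σ(56) = 120, σ(57) = 80, σ(58) = 90, σ(59) = 60, σ(60) = 168, σ(61) = 62, σ(62) = 96, σ(63) = 104, σ(64) = 127, σ(65) = 84, σ(66) = 144, σ(67) = 68, σ(68) = 126, σ(69) = 96, σ(70) = 144, σ(71) = 72, σ(72) = 195, σ(73) = 74, σ(74) = 114, σ(75) = 124. Summing all 75 values: 4644. (Average order: Σ_{n ≤ x} σ(n) ~ (π²/12) x². For x = 75, (π²/12)·75² ≈ 4626.38.)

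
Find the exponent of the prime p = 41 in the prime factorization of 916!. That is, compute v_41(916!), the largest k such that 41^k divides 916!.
v_41(916!) = 22

Legendre's formula: v_p(n!) = Σ_{k ≥ 1} ⌊n / p^k⌋. For p = 41, n = 916, the terms are:
  ⌊916/41^1⌋ = ⌊916/41⌋ = 22
(the next term ⌊916/41^2⌋ = 0, terminating the sum). Summing: v_41(916!) = 22 = 22.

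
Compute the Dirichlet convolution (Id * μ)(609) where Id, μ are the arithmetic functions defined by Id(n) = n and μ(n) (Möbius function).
(Id * μ)(609) = 336

Divisors of 609: [1, 3, 7, 21, 29, 87, 203, 609]. For each d | 609:
  d = 1: Id(1) · μ(609/1) = 1 · -1 = -1
  d = 3: Id(3) · μ(609/3) = 3 · 1 = 3
  d = 7: Id(7) · μ(609/7) = 7 · 1 = 7
  d = 21: Id(21) · μ(609/21) = 21 · -1 = -21
  d = 29: Id(29) · μ(609/29) = 29 · 1 = 29
  d = 87: Id(87) · μ(609/87) = 87 · -1 = -87
  d = 203: Id(203) · μ(609/203) = 203 · -1 = -203
  d = 609: Id(609) · μ(609/609) = 609 · 1 = 609
Summing: (Id * μ)(609) = -1 + 3 + 7 + -21 + 29 + -87 + -203 + 609 = 336.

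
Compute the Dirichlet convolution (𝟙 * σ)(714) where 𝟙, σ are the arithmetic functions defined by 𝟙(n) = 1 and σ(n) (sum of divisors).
(𝟙 * σ)(714) = 3420

Divisors of 714: [1, 2, 3, 6, 7, 14, 17, 21, 34, 42, 51, 102, 119, 238, 357, 714]. For each d | 714:
  d = 1: 𝟙(1) · σ(714/1) = 1 · 1728 = 1728
  d = 2: 𝟙(2) · σ(714/2) = 1 · 576 = 576
  d = 3: 𝟙(3) · σ(714/3) = 1 · 432 = 432
  d = 6: 𝟙(6) · σ(714/6) = 1 · 144 = 144
  d = 7: 𝟙(7) · σ(714/7) = 1 · 216 = 216
  d = 14: 𝟙(14) · σ(714/14) = 1 · 72 = 72
  d = 17: 𝟙(17) · σ(714/17) = 1 · 96 = 96
  d = 21: 𝟙(21) · σ(714/21) = 1 · 54 = 54
  d = 34: 𝟙(34) · σ(714/34) = 1 · 32 = 32
  d = 42: 𝟙(42) · σ(714/42) = 1 · 18 = 18
  d = 51: 𝟙(51) · σ(714/51) = 1 · 24 = 24
  d = 102: 𝟙(102) · σ(714/102) = 1 · 8 = 8
  d = 119: 𝟙(119) · σ(714/119) = 1 · 12 = 12
  d = 238: 𝟙(238) · σ(714/238) = 1 · 4 = 4
  d = 357: 𝟙(357) · σ(714/357) = 1 · 3 = 3
  d = 714: 𝟙(714) · σ(714/714) = 1 · 1 = 1
Summing: (𝟙 * σ)(714) = 1728 + 576 + 432 + 144 + 216 + 72 + 96 + 54 + 32 + 18 + 24 + 8 + 12 + 4 + 3 + 1 = 3420.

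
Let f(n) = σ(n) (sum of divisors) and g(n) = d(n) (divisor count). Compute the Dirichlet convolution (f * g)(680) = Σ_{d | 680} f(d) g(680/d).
(σ * d)(680) = 6720

Divisors of 680: [1, 2, 4, 5, 8, 10, 17, 20, 34, 40, 68, 85, 136, 170, 340, 680]. For each d | 680:
  d = 1: σ(1) · d(680/1) = 1 · 16 = 16
  d = 2: σ(2) · d(680/2) = 3 · 12 = 36
  d = 4: σ(4) · d(680/4) = 7 · 8 = 56
  d = 5: σ(5) · d(680/5) = 6 · 8 = 48
  d = 8: σ(8) · d(680/8) = 15 · 4 = 60
  d = 10: σ(10) · d(680/10) = 18 · 6 = 108
  d = 17: σ(17) · d(680/17) = 18 · 8 = 144
  d = 20: σ(20) · d(680/20) = 42 · 4 = 168
  d = 34: σ(34) · d(680/34) = 54 · 6 = 324
  d = 40: σ(40) · d(680/40) = 90 · 2 = 180
  d = 68: σ(68) · d(680/68) = 126 · 4 = 504
  d = 85: σ(85) · d(680/85) = 108 · 4 = 432
  d = 136: σ(136) · d(680/136) = 270 · 2 = 540
  d = 170: σ(170) · d(680/170) = 324 · 3 = 972
  d = 340: σ(340) · d(680/340) = 756 · 2 = 1512
  d = 680: σ(680) · d(680/680) = 1620 · 1 = 1620
Summing: (σ * d)(680) = 16 + 36 + 56 + 48 + 60 + 108 + 144 + 168 + 324 + 180 + 504 + 432 + 540 + 972 + 1512 + 1620 = 6720.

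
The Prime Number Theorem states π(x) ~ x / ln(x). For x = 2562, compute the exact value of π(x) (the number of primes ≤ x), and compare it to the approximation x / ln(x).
π(2562) = 375;  x/ln(x) ≈ 326.43;  relative error ≈ 12.95%.

Directly count primes up to 2562: π(2562) = 375. The PNT approximation gives 2562/ln(2562) ≈ 2562/7.84854 ≈ 326.43. Relative error (π(x) − x/ln(x)) / π(x) ≈ 12.95%; the approximation is known to undercount slightly (Li(x) is a better estimate).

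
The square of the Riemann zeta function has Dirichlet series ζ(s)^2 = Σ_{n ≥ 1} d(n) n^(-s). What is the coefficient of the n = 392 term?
d(392) = 12

ζ(s)^2 = (Σ 1/m^s)(Σ 1/k^s). The coefficient of 1/n^s in the product is the number of ordered pairs (m, k) with mk = n, which equals d(n). For n = 392, divisors are [1, 2, 4, 7, 8, 14, 28, 49, 56, 98, 196, 392], so d(392) = 12.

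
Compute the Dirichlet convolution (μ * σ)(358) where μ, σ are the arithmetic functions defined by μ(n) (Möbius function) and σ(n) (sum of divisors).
(μ * σ)(358) = 358

Divisors of 358: [1, 2, 179, 358]. For each d | 358:
  d = 1: μ(1) · σ(358/1) = 1 · 540 = 540
  d = 2: μ(2) · σ(358/2) = -1 · 180 = -180
  d = 179: μ(179) · σ(358/179) = -1 · 3 = -3
  d = 358: μ(358) · σ(358/358) = 1 · 1 = 1
Summing: (μ * σ)(358) = 540 + -180 + -3 + 1 = 358.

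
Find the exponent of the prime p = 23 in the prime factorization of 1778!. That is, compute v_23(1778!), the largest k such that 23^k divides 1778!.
v_23(1778!) = 80

Legendre's formula: v_p(n!) = Σ_{k ≥ 1} ⌊n / p^k⌋. For p = 23, n = 1778, the terms are:
  ⌊1778/23^1⌋ = ⌊1778/23⌋ = 77
  ⌊1778/23^2⌋ = ⌊1778/529⌋ = 3
(the next term ⌊1778/23^3⌋ = 0, terminating the sum). Summing: v_23(1778!) = 77 + 3 = 80.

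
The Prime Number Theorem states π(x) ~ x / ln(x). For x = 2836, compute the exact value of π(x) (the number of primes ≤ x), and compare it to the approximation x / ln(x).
π(2836) = 411;  x/ln(x) ≈ 356.72;  relative error ≈ 13.21%.

Directly count primes up to 2836: π(2836) = 411. The PNT approximation gives 2836/ln(2836) ≈ 2836/7.95015 ≈ 356.72. Relative error (π(x) − x/ln(x)) / π(x) ≈ 13.21%; the approximation is known to undercount slightly (Li(x) is a better estimate).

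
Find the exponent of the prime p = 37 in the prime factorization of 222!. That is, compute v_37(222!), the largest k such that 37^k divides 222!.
v_37(222!) = 6

Legendre's formula: v_p(n!) = Σ_{k ≥ 1} ⌊n / p^k⌋. For p = 37, n = 222, the terms are:
  ⌊222/37^1⌋ = ⌊222/37⌋ = 6
(the next term ⌊222/37^2⌋ = 0, terminating the sum). Summing: v_37(222!) = 6 = 6.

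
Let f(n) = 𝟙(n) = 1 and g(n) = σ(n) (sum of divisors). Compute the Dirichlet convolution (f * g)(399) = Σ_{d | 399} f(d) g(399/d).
(𝟙 * σ)(399) = 945

Divisors of 399: [1, 3, 7, 19, 21, 57, 133, 399]. For each d | 399:
  d = 1: 𝟙(1) · σ(399/1) = 1 · 640 = 640
  d = 3: 𝟙(3) · σ(399/3) = 1 · 160 = 160
  d = 7: 𝟙(7) · σ(399/7) = 1 · 80 = 80
  d = 19: 𝟙(19) · σ(399/19) = 1 · 32 = 32
  d = 21: 𝟙(21) · σ(399/21) = 1 · 20 = 20
  d = 57: 𝟙(57) · σ(399/57) = 1 · 8 = 8
  d = 133: 𝟙(133) · σ(399/133) = 1 · 4 = 4
  d = 399: 𝟙(399) · σ(399/399) = 1 · 1 = 1
Summing: (𝟙 * σ)(399) = 640 + 160 + 80 + 32 + 20 + 8 + 4 + 1 = 945.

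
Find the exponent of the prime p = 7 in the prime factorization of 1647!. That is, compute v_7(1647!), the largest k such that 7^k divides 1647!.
v_7(1647!) = 272

Legendre's formula: v_p(n!) = Σ_{k ≥ 1} ⌊n / p^k⌋. For p = 7, n = 1647, the terms are:
  ⌊1647/7^1⌋ = ⌊1647/7⌋ = 235
  ⌊1647/7^2⌋ = ⌊1647/49⌋ = 33
  ⌊1647/7^3⌋ = ⌊1647/343⌋ = 4
(the next term ⌊1647/7^4⌋ = 0, terminating the sum). Summing: v_7(1647!) = 235 + 33 + 4 = 272.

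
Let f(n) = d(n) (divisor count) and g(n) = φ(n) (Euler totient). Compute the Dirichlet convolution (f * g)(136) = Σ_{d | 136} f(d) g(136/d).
(d * φ)(136) = 270

Divisors of 136: [1, 2, 4, 8, 17, 34, 68, 136]. For each d | 136:
  d = 1: d(1) · φ(136/1) = 1 · 64 = 64
  d = 2: d(2) · φ(136/2) = 2 · 32 = 64
  d = 4: d(4) · φ(136/4) = 3 · 16 = 48
  d = 8: d(8) · φ(136/8) = 4 · 16 = 64
  d = 17: d(17) · φ(136/17) = 2 · 4 = 8
  d = 34: d(34) · φ(136/34) = 4 · 2 = 8
  d = 68: d(68) · φ(136/68) = 6 · 1 = 6
  d = 136: d(136) · φ(136/136) = 8 · 1 = 8
Summing: (d * φ)(136) = 64 + 64 + 48 + 64 + 8 + 8 + 6 + 8 = 270.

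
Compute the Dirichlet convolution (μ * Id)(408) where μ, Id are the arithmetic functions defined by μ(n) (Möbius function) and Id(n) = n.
(μ * Id)(408) = 128

Divisors of 408: [1, 2, 3, 4, 6, 8, 12, 17, 24, 34, 51, 68, 102, 136, 204, 408]. For each d | 408:
  d = 1: μ(1) · Id(408/1) = 1 · 408 = 408
  d = 2: μ(2) · Id(408/2) = -1 · 204 = -204
  d = 3: μ(3) · Id(408/3) = -1 · 136 = -136
  d = 4: μ(4) · Id(408/4) = 0 · 102 = 0
  d = 6: μ(6) · Id(408/6) = 1 · 68 = 68
  d = 8: μ(8) · Id(408/8) = 0 · 51 = 0
  d = 12: μ(12) · Id(408/12) = 0 · 34 = 0
  d = 17: μ(17) · Id(408/17) = -1 · 24 = -24
  d = 24: μ(24) · Id(408/24) = 0 · 17 = 0
  d = 34: μ(34) · Id(408/34) = 1 · 12 = 12
  d = 51: μ(51) · Id(408/51) = 1 · 8 = 8
  d = 68: μ(68) · Id(408/68) = 0 · 6 = 0
  d = 102: μ(102) · Id(408/102) = -1 · 4 = -4
  d = 136: μ(136) · Id(408/136) = 0 · 3 = 0
  d = 204: μ(204) · Id(408/204) = 0 · 2 = 0
  d = 408: μ(408) · Id(408/408) = 0 · 1 = 0
Summing: (μ * Id)(408) = 408 + -204 + -136 + 0 + 68 + 0 + 0 + -24 + 0 + 12 + 8 + 0 + -4 + 0 + 0 + 0 = 128.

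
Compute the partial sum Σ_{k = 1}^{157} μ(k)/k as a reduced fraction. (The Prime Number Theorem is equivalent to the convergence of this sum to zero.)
Σ μ(k)/k = 190885929598303660936390858874022658428948558028554264968/842265880802797496205613502094089147906132634473570891010235

Values of μ(k) for 1 ≤ k ≤ 157: μ(1) = 1, μ(2) = -1, μ(3) = -1, μ(5) = -1, μ(6) = 1, μ(7) = -1, μ(10) = 1, μ(11) = -1, μ(13) = -1, μ(14) = 1, μ(15) = 1, μ(17) = -1, μ(19) = -1, μ(21) = 1, μ(22) = 1, μ(23) = -1, μ(26) = 1, μ(29) = -1, μ(30) = -1, μ(31) = -1, μ(33) = 1, μ(34) = 1, μ(35) = 1, μ(37) = -1, μ(38) = 1, μ(39) = 1, μ(41) = -1, μ(42) = -1, μ(43) = -1, μ(46) = 1, μ(47) = -1, μ(51) = 1, μ(53) = -1, μ(55) = 1, μ(57) = 1, μ(58) = 1, μ(59) = -1, μ(61) = -1, μ(62) = 1, μ(65) = 1, μ(66) = -1, μ(67) = -1, μ(69) = 1, μ(70) = -1, μ(71) = -1, μ(73) = -1, μ(74) = 1, μ(77) = 1, μ(78) = -1, μ(79) = -1, μ(82) = 1, μ(83) = -1, μ(85) = 1, μ(86) = 1, μ(87) = 1, μ(89) = -1, μ(91) = 1, μ(93) = 1, μ(94) = 1, μ(95) = 1, μ(97) = -1, μ(101) = -1, μ(102) = -1, μ(103) = -1, μ(105) = -1, μ(106) = 1, μ(107) = -1, μ(109) = -1, μ(110) = -1, μ(111) = 1, μ(113) = -1, μ(114) = -1, μ(115) = 1, μ(118) = 1, μ(119) = 1, μ(122) = 1, μ(123) = 1, μ(127) = -1, μ(129) = 1, μ(130) = -1, μ(131) = -1, μ(133) = 1, μ(134) = 1, μ(137) = -1, μ(138) = -1, μ(139) = -1, μ(141) = 1, μ(142) = 1, μ(143) = 1, μ(145) = 1, μ(146) = 1, μ(149) = -1, μ(151) = -1, μ(154) = -1, μ(155) = 1, μ(157) = -1, with μ = 0 on non-squarefree integers. Summing μ(k)/k for k where μ(k) ≠ 0 gives 190885929598303660936390858874022658428948558028554264968/842265880802797496205613502094089147906132634473570891010235 ≈ 0.0002. (PNT ⟺ this sum → 0 as n → ∞.)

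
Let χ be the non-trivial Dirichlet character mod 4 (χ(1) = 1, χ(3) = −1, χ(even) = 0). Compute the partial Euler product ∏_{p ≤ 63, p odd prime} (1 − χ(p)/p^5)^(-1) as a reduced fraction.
∏ = 478212334295798677259125227573990358291095208018494528428976877948999059062284551009530475199/480056794509206891424767146601704797711651986953735424570384919662551238689346859653136384000

The odd primes p ≤ 63 are [3, 5, 7, 11, 13, 17, 19, 23, 29, 31, 37, 41, 43, 47, 53, 59, 61]. For each, χ(p) = 1 if p ≡ 1 mod 4, χ(p) = −1 if p ≡ 3 mod 4. Taking (1 − χ(p)/p^5)^(-1) = p^5/(p^5 − χ(p)): (1 − (-1)/3^5)^(-1) · (1 − (1)/5^5)^(-1) · (1 − (-1)/7^5)^(-1) · (1 − (-1)/11^5)^(-1) · (1 − (1)/13^5)^(-1) · (1 − (1)/17^5)^(-1) · (1 − (-1)/19^5)^(-1) · (1 − (-1)/23^5)^(-1) · (1 − (1)/29^5)^(-1) · (1 − (-1)/31^5)^(-1) · (1 − (1)/37^5)^(-1) · (1 − (1)/41^5)^(-1) · (1 − (-1)/43^5)^(-1) · (1 − (-1)/47^5)^(-1) · (1 − (1)/53^5)^(-1) · (1 − (-1)/59^5)^(-1) · (1 − (1)/61^5)^(-1) = 478212334295798677259125227573990358291095208018494528428976877948999059062284551009530475199/480056794509206891424767146601704797711651986953735424570384919662551238689346859653136384000.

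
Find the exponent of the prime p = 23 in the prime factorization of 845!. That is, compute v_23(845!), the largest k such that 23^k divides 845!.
v_23(845!) = 37

Legendre's formula: v_p(n!) = Σ_{k ≥ 1} ⌊n / p^k⌋. For p = 23, n = 845, the terms are:
  ⌊845/23^1⌋ = ⌊845/23⌋ = 36
  ⌊845/23^2⌋ = ⌊845/529⌋ = 1
(the next term ⌊845/23^3⌋ = 0, terminating the sum). Summing: v_23(845!) = 36 + 1 = 37.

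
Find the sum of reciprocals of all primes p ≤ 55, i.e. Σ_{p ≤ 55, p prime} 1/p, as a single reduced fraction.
Σ 1/p = 54766551458687142251/32589158477190044730

π(55) = 16, so the primes ≤ 55 are [2, 3, 5, 7, 11, 13, 17, 19, 23, 29, 31, 37, 41, 43, 47, 53]. Summing 1/p over these primes: 54766551458687142251/32589158477190044730 ≈ 1.6805. Mertens estimate ln ln(55) + 0.2615 ≈ 1.6496.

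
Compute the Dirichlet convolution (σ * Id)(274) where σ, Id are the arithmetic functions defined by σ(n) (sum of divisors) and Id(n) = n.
(σ * Id)(274) = 1375

Divisors of 274: [1, 2, 137, 274]. For each d | 274:
  d = 1: σ(1) · Id(274/1) = 1 · 274 = 274
  d = 2: σ(2) · Id(274/2) = 3 · 137 = 411
  d = 137: σ(137) · Id(274/137) = 138 · 2 = 276
  d = 274: σ(274) · Id(274/274) = 414 · 1 = 414
Summing: (σ * Id)(274) = 274 + 411 + 276 + 414 = 1375.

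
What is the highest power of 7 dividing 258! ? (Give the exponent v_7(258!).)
v_7(258!) = 41

Legendre's formula: v_p(n!) = Σ_{k ≥ 1} ⌊n / p^k⌋. For p = 7, n = 258, the terms are:
  ⌊258/7^1⌋ = ⌊258/7⌋ = 36
  ⌊258/7^2⌋ = ⌊258/49⌋ = 5
(the next term ⌊258/7^3⌋ = 0, terminating the sum). Summing: v_7(258!) = 36 + 5 = 41.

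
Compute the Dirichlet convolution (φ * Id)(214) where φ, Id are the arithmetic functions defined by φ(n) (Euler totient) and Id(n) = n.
(φ * Id)(214) = 639

Divisors of 214: [1, 2, 107, 214]. For each d | 214:
  d = 1: φ(1) · Id(214/1) = 1 · 214 = 214
  d = 2: φ(2) · Id(214/2) = 1 · 107 = 107
  d = 107: φ(107) · Id(214/107) = 106 · 2 = 212
  d = 214: φ(214) · Id(214/214) = 106 · 1 = 106
Summing: (φ * Id)(214) = 214 + 107 + 212 + 106 = 639.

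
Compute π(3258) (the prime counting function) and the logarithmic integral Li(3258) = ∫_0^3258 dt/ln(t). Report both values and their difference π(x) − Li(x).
π(3258) = 460;  Li(3258) ≈ 474.82;  π(x) − Li(x) ≈ -14.82.

Direct count of primes ≤ 3258 gives π(3258) = 460. Numerical evaluation of the logarithmic integral gives Li(3258) ≈ 474.82. The difference π(x) − Li(x) ≈ -14.82 is typically negative for small/moderate x (Li(x) overestimates), though Littlewood's theorem shows this sign changes infinitely often.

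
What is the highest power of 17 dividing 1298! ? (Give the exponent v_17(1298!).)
v_17(1298!) = 80

Legendre's formula: v_p(n!) = Σ_{k ≥ 1} ⌊n / p^k⌋. For p = 17, n = 1298, the terms are:
  ⌊1298/17^1⌋ = ⌊1298/17⌋ = 76
  ⌊1298/17^2⌋ = ⌊1298/289⌋ = 4
(the next term ⌊1298/17^3⌋ = 0, terminating the sum). Summing: v_17(1298!) = 76 + 4 = 80.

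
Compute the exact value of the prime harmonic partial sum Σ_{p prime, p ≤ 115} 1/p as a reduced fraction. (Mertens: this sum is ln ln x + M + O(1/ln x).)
Σ 1/p = 58472171373748331322981543916880425472323867753/31610054640417607788145206291543662493274686990

π(115) = 30, so the primes ≤ 115 are [2, 3, 5, 7, 11, 13, 17, 19, 23, 29, 31, 37, 41, 43, 47, 53, 59, 61, 67, 71, 73, 79, 83, 89, 97, 101, 103, 107, 109, 113]. Summing 1/p over these primes: 58472171373748331322981543916880425472323867753/31610054640417607788145206291543662493274686990 ≈ 1.8498. Mertens estimate ln ln(115) + 0.2615 ≈ 1.8186.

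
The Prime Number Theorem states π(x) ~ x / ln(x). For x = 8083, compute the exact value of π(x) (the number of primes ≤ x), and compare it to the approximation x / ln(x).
π(8083) = 1015;  x/ln(x) ≈ 898.36;  relative error ≈ 11.49%.

Directly count primes up to 8083: π(8083) = 1015. The PNT approximation gives 8083/ln(8083) ≈ 8083/8.99752 ≈ 898.36. Relative error (π(x) − x/ln(x)) / π(x) ≈ 11.49%; the approximation is known to undercount slightly (Li(x) is a better estimate).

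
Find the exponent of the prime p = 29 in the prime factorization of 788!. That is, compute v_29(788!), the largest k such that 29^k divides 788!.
v_29(788!) = 27

Legendre's formula: v_p(n!) = Σ_{k ≥ 1} ⌊n / p^k⌋. For p = 29, n = 788, the terms are:
  ⌊788/29^1⌋ = ⌊788/29⌋ = 27
(the next term ⌊788/29^2⌋ = 0, terminating the sum). Summing: v_29(788!) = 27 = 27.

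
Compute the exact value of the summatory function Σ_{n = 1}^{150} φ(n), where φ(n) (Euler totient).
Σ_{n ≤ 150} φ(n) = 6858

Compute φ(n) for each 1 ≤ n ≤ 150: φ(1) = 1, φ(2) = 1, φ(3) = 2, φ(4) = 2, φ(5) = 4, φ(6) = 2, φ(7) = 6, φ(8) = 4, φ(9) = 6, φ(10) = 4, φ(11) = 10, φ(12) = 4, φ(13) = 12, φ(14) = 6, φ(15) = 8, φ(16) = 8, φ(17) = 16, φ(18) = 6, φ(19) = 18, φ(20) = 8, φ(21) = 12, φ(22) = 10, φ(23) = 22, φ(24) = 8, φ(25) = 20, φ(26) = 12, φ(27) = 18, φ(28) = 12, φ(29) = 28, φ(30) = 8, φ(31) = 30, φ(32) = 16, φ(33) = 20, φ(34) = 16, φ(35) = 24, φ(36) = 12, φ(37) = 36, φ(38) = 18, φ(39) = 24, φ(40) = 16, φ(41) = 40, φ(42) = 12, φ(43) = 42, φ(44) = 20, φ(45) = 24, φ(46) = 22, φ(47) = 46, φ(48) = 16, φ(49) = 42, φ(50) = 20, φ(51) = 32, φ(52) = 24, φ(53) = 52, φ(54) = 18, φ(55) = 40, φ(56) = 24, φ(57) = 36, φ(58) = 28, φ(59) = 58, φ(60) = 16, φ(61) = 60, φ(62) = 30, φ(63) = 36, φ(64) = 32, φ(65) = 48, φ(66) = 20, φ(67) = 66, φ(68) = 32, φ(69) = 44, φ(70) = 24, φ(71) = 70, φ(72) = 24, φ(73) = 72, φ(74) = 36, φ(75) = 40, φ(76) = 36, φ(77) = 60, φ(78) = 24, φ(79) = 78, φ(80) = 32, φ(81) = 54, φ(82) = 40, φ(83) = 82, φ(84) = 24, φ(85) = 64, φ(86) = 42, φ(87) = 56, φ(88) = 40, φ(89) = 88, φ(90) = 24, φ(91) = 72, φ(92) = 44, φ(93) = 60, φ(94) = 46, φ(95) = 72, φ(96) = 32, φ(97) = 96, φ(98) = 42, φ(99) = 60, φ(100) = 40, φ(101) = 100, φ(102) = 32, φ(103) = 102, φ(104) = 48, φ(105) = 48, φ(106) = 52, φ(107) = 106, φ(108) = 36, φ(109) = 108, φ(110) = 40, φ(111) = 72, φ(112) = 48, φ(113) = 112, φ(114) = 36, φ(115) = 88, φ(116) = 56, φ(117) = 72, φ(118) = 58, φ(119) = 96, φ(120) = 32, φ(121) = 110, φ(122) = 60, φ(123) = 80, φ(124) = 60, φ(125) = 100, φ(126) = 36, φ(127) = 126, φ(128) = 64, φ(129) = 84, φ(130) = 48, φ(131) = 130, φ(132) = 40, φ(133) = 108, φ(134) = 66, φ(135) = 72, φ(136) = 64, φ(137) = 136, φ(138) = 44, φ(139) = 138, φ(140) = 48, φ(141) = 92, φ(142) = 70, φ(143) = 120, φ(144) = 48, φ(145) = 112, φ(146) = 72, φ(147) = 84, φ(148) = 72, φ(149) = 148, φ(150) = 40. Summing all 150 values: 6858. (Average order: Σ_{n ≤ x} φ(n) ~ (3/π²) x². For x = 150, (3/π²)·150² ≈ 6839.18.)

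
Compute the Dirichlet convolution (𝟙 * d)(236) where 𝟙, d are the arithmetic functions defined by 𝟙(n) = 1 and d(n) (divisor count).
(𝟙 * d)(236) = 18

Divisors of 236: [1, 2, 4, 59, 118, 236]. For each d | 236:
  d = 1: 𝟙(1) · d(236/1) = 1 · 6 = 6
  d = 2: 𝟙(2) · d(236/2) = 1 · 4 = 4
  d = 4: 𝟙(4) · d(236/4) = 1 · 2 = 2
  d = 59: 𝟙(59) · d(236/59) = 1 · 3 = 3
  d = 118: 𝟙(118) · d(236/118) = 1 · 2 = 2
  d = 236: 𝟙(236) · d(236/236) = 1 · 1 = 1
Summing: (𝟙 * d)(236) = 6 + 4 + 2 + 3 + 2 + 1 = 18.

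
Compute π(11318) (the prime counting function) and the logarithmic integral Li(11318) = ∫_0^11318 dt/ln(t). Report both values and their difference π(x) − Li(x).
π(11318) = 1368;  Li(11318) ≈ 1388.26;  π(x) − Li(x) ≈ -20.26.

Direct count of primes ≤ 11318 gives π(11318) = 1368. Numerical evaluation of the logarithmic integral gives Li(11318) ≈ 1388.26. The difference π(x) − Li(x) ≈ -20.26 is typically negative for small/moderate x (Li(x) overestimates), though Littlewood's theorem shows this sign changes infinitely often.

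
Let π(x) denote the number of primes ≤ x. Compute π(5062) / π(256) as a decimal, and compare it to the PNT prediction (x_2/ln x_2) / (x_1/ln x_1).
π(5062)/π(256) = 677/54 ≈ 12.5370;  PNT prediction ≈ 12.8550.

π(256) = 54 and π(5062) = 677, so π(5062)/π(256) ≈ 12.5370. The PNT-predicted ratio is (5062/ln(5062)) / (256/ln(256)) ≈ 12.8550. The two agree to within a few percent, as expected.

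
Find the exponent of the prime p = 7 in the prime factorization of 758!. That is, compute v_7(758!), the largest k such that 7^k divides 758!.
v_7(758!) = 125

Legendre's formula: v_p(n!) = Σ_{k ≥ 1} ⌊n / p^k⌋. For p = 7, n = 758, the terms are:
  ⌊758/7^1⌋ = ⌊758/7⌋ = 108
  ⌊758/7^2⌋ = ⌊758/49⌋ = 15
  ⌊758/7^3⌋ = ⌊758/343⌋ = 2
(the next term ⌊758/7^4⌋ = 0, terminating the sum). Summing: v_7(758!) = 108 + 15 + 2 = 125.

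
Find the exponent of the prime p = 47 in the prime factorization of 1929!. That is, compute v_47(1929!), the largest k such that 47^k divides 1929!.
v_47(1929!) = 41

Legendre's formula: v_p(n!) = Σ_{k ≥ 1} ⌊n / p^k⌋. For p = 47, n = 1929, the terms are:
  ⌊1929/47^1⌋ = ⌊1929/47⌋ = 41
(the next term ⌊1929/47^2⌋ = 0, terminating the sum). Summing: v_47(1929!) = 41 = 41.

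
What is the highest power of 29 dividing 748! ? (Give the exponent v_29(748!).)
v_29(748!) = 25

Legendre's formula: v_p(n!) = Σ_{k ≥ 1} ⌊n / p^k⌋. For p = 29, n = 748, the terms are:
  ⌊748/29^1⌋ = ⌊748/29⌋ = 25
(the next term ⌊748/29^2⌋ = 0, terminating the sum). Summing: v_29(748!) = 25 = 25.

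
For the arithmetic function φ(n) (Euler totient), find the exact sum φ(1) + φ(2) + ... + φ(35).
Σ_{n ≤ 35} φ(n) = 384

Compute φ(n) for each 1 ≤ n ≤ 35: φ(1) = 1, φ(2) = 1, φ(3) = 2, φ(4) = 2, φ(5) = 4, φ(6) = 2, φ(7) = 6, φ(8) = 4, φ(9) = 6, φ(10) = 4, φ(11) = 10, φ(12) = 4, φ(13) = 12, φ(14) = 6, φ(15) = 8, φ(16) = 8, φ(17) = 16, φ(18) = 6, φ(19) = 18, φ(20) = 8, φ(21) = 12, φ(22) = 10, φ(23) = 22, φ(24) = 8, φ(25) = 20, φ(26) = 12, φ(27) = 18, φ(28) = 12, φ(29) = 28, φ(30) = 8, φ(31) = 30, φ(32) = 16, φ(33) = 20, φ(34) = 16, φ(35) = 24. Summing all 35 values: 384. (Average order: Σ_{n ≤ x} φ(n) ~ (3/π²) x². For x = 35, (3/π²)·35² ≈ 372.36.)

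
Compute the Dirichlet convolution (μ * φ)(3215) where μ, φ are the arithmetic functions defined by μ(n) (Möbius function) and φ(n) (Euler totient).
(μ * φ)(3215) = 1923

Divisors of 3215: [1, 5, 643, 3215]. For each d | 3215:
  d = 1: μ(1) · φ(3215/1) = 1 · 2568 = 2568
  d = 5: μ(5) · φ(3215/5) = -1 · 642 = -642
  d = 643: μ(643) · φ(3215/643) = -1 · 4 = -4
  d = 3215: μ(3215) · φ(3215/3215) = 1 · 1 = 1
Summing: (μ * φ)(3215) = 2568 + -642 + -4 + 1 = 1923.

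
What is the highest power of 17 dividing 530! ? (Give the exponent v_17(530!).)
v_17(530!) = 32

Legendre's formula: v_p(n!) = Σ_{k ≥ 1} ⌊n / p^k⌋. For p = 17, n = 530, the terms are:
  ⌊530/17^1⌋ = ⌊530/17⌋ = 31
  ⌊530/17^2⌋ = ⌊530/289⌋ = 1
(the next term ⌊530/17^3⌋ = 0, terminating the sum). Summing: v_17(530!) = 31 + 1 = 32.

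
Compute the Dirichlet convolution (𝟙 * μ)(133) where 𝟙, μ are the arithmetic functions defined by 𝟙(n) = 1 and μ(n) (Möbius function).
(𝟙 * μ)(133) = 0

Divisors of 133: [1, 7, 19, 133]. For each d | 133:
  d = 1: 𝟙(1) · μ(133/1) = 1 · 1 = 1
  d = 7: 𝟙(7) · μ(133/7) = 1 · -1 = -1
  d = 19: 𝟙(19) · μ(133/19) = 1 · -1 = -1
  d = 133: 𝟙(133) · μ(133/133) = 1 · 1 = 1
Summing: (𝟙 * μ)(133) = 1 + -1 + -1 + 1 = 0.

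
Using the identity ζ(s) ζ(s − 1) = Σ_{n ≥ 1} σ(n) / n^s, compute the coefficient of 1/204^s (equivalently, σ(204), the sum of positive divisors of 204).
σ(204) = 504

In the product (Σ m^0/m^s)(Σ k / k^s) = Σ (Σ_{d | n} d) / n^s, the coefficient of 1/n^s is σ(n) = Σ_{d | n} d. For n = 204, divisors are [1, 2, 3, 4, 6, 12, 17, 34, 51, 68, 102, 204]; summing: σ(204) = 504.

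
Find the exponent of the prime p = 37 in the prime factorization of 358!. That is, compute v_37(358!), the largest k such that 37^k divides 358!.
v_37(358!) = 9

Legendre's formula: v_p(n!) = Σ_{k ≥ 1} ⌊n / p^k⌋. For p = 37, n = 358, the terms are:
  ⌊358/37^1⌋ = ⌊358/37⌋ = 9
(the next term ⌊358/37^2⌋ = 0, terminating the sum). Summing: v_37(358!) = 9 = 9.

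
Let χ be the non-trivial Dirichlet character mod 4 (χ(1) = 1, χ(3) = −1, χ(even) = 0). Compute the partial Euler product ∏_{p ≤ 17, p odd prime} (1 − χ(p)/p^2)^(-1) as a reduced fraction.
∏ = 41368327/44974080

The odd primes p ≤ 17 are [3, 5, 7, 11, 13, 17]. For each, χ(p) = 1 if p ≡ 1 mod 4, χ(p) = −1 if p ≡ 3 mod 4. Taking (1 − χ(p)/p^2)^(-1) = p^2/(p^2 − χ(p)): (1 − (-1)/3^2)^(-1) · (1 − (1)/5^2)^(-1) · (1 − (-1)/7^2)^(-1) · (1 − (-1)/11^2)^(-1) · (1 − (1)/13^2)^(-1) · (1 − (1)/17^2)^(-1) = 41368327/44974080.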